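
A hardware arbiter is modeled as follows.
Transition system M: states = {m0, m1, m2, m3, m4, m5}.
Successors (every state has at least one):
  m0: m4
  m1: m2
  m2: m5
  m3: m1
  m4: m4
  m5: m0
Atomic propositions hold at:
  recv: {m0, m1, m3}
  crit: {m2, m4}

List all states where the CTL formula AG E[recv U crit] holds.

{m0, m4}

E[recv U crit]: least fixpoint, start Z0 = Sat(crit) = {m2, m4}, add states in Sat(recv) with some successor in Z. Z1 = {m0, m1, m2, m4}; Z2 = {m0, m1, m2, m3, m4}; fixed.
Sat(E[recv U crit]) = {m0, m1, m2, m3, m4}
AG E[recv U crit]: greatest fixpoint, start Z0 = {m0, m1, m2, m3, m4}, keep only states in Sat with every successor in Z. Z1 = {m0, m1, m3, m4}; Z2 = {m0, m3, m4}; Z3 = {m0, m4}; fixed.
Sat(AG E[recv U crit]) = {m0, m4}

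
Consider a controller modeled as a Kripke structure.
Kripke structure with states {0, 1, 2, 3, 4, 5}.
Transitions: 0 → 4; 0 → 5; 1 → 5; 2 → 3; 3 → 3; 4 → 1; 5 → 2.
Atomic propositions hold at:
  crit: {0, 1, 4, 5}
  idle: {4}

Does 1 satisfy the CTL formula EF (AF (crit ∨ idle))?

Yes

Sat(crit ∨ idle) = {0, 1, 4, 5}
AF (crit ∨ idle): least fixpoint, start Z0 = {0, 1, 4, 5}, add states with every successor in Z. Already a fixed point.
Sat(AF (crit ∨ idle)) = {0, 1, 4, 5}
EF (AF (crit ∨ idle)): least fixpoint, start Z0 = {0, 1, 4, 5}, add states with some successor in Z. Already a fixed point.
Sat(EF (AF (crit ∨ idle))) = {0, 1, 4, 5}
1 ∈ Sat(EF (AF (crit ∨ idle))) = {0, 1, 4, 5}, so the formula holds at 1.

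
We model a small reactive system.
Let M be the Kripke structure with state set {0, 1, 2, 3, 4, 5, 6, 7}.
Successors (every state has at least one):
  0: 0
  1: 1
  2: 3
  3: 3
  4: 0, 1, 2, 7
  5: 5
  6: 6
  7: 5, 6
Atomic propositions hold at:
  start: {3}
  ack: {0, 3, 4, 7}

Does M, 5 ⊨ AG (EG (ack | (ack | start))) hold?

No

Sat(ack | start) = {0, 3, 4, 7}
Sat(ack | (ack | start)) = {0, 3, 4, 7}
EG (ack | (ack | start)): greatest fixpoint, start Z0 = {0, 3, 4, 7}, keep only states in Sat with some successor in Z. Z1 = {0, 3, 4}; fixed.
Sat(EG (ack | (ack | start))) = {0, 3, 4}
AG (EG (ack | (ack | start))): greatest fixpoint, start Z0 = {0, 3, 4}, keep only states in Sat with every successor in Z. Z1 = {0, 3}; fixed.
Sat(AG (EG (ack | (ack | start)))) = {0, 3}
5 ∉ Sat(AG (EG (ack | (ack | start)))) = {0, 3}, so the formula does not hold at 5.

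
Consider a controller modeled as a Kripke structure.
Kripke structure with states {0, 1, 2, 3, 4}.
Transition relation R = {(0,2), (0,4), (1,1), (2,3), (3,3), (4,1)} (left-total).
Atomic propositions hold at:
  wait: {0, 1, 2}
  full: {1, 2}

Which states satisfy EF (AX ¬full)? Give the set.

Sat(¬full) = {0, 3, 4}
Sat(AX ¬full) = {s : every successor in {0, 3, 4}} = {2, 3}
EF (AX ¬full): least fixpoint, start Z0 = {2, 3}, add states with some successor in Z. Z1 = {0, 2, 3}; fixed.
Sat(EF (AX ¬full)) = {0, 2, 3}

{0, 2, 3}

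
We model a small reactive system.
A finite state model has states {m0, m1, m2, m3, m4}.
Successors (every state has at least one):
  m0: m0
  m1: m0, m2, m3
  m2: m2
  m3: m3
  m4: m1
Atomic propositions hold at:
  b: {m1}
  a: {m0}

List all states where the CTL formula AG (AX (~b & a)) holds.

Sat(~b) = {m0, m2, m3, m4}
Sat(~b & a) = {m0}
Sat(AX (~b & a)) = {s : every successor in {m0}} = {m0}
AG (AX (~b & a)): greatest fixpoint, start Z0 = {m0}, keep only states in Sat with every successor in Z. Already a fixed point.
Sat(AG (AX (~b & a))) = {m0}

{m0}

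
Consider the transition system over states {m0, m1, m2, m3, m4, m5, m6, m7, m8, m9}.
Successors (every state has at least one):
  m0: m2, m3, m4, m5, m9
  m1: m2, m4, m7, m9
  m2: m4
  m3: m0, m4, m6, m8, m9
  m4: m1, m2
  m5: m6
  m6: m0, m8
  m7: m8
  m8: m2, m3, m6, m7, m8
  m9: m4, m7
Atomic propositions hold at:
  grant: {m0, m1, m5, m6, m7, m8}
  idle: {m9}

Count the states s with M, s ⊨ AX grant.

Sat(AX grant) = {s : every successor in {m0, m1, m5, m6, m7, m8}} = {m5, m6, m7}
|Sat(AX grant)| = |{m5, m6, m7}| = 3.

3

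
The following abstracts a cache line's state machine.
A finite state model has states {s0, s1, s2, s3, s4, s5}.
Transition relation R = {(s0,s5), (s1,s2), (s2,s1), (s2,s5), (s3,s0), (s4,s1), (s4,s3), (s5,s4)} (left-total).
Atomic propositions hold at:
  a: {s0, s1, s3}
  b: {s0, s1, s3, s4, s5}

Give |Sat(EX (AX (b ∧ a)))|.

2

Sat(b ∧ a) = {s0, s1, s3}
Sat(AX (b ∧ a)) = {s : every successor in {s0, s1, s3}} = {s3, s4}
Sat(EX (AX (b ∧ a))) = {s : some successor in {s3, s4}} = {s4, s5}
|Sat(EX (AX (b ∧ a)))| = |{s4, s5}| = 2.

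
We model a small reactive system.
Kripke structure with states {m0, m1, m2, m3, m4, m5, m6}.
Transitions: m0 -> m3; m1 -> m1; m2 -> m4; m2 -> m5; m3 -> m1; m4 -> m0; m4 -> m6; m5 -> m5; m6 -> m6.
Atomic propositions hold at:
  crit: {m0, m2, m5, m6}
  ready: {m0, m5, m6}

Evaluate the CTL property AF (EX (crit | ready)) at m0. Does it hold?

Sat(crit | ready) = {m0, m2, m5, m6}
Sat(EX (crit | ready)) = {s : some successor in {m0, m2, m5, m6}} = {m2, m4, m5, m6}
AF (EX (crit | ready)): least fixpoint, start Z0 = {m2, m4, m5, m6}, add states with every successor in Z. Already a fixed point.
Sat(AF (EX (crit | ready))) = {m2, m4, m5, m6}
m0 ∉ Sat(AF (EX (crit | ready))) = {m2, m4, m5, m6}, so the formula does not hold at m0.

No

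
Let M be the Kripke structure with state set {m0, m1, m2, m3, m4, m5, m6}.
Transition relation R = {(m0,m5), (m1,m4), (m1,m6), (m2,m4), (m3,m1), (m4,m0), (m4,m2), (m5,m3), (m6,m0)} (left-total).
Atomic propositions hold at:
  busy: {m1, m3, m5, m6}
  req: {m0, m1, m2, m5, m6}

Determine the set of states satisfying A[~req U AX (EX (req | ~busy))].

Sat(~req) = {m3, m4}
Sat(~busy) = {m0, m2, m4}
Sat(req | ~busy) = {m0, m1, m2, m4, m5, m6}
Sat(EX (req | ~busy)) = {s : some successor in {m0, m1, m2, m4, m5, m6}} = {m0, m1, m2, m3, m4, m6}
Sat(AX (EX (req | ~busy))) = {s : every successor in {m0, m1, m2, m3, m4, m6}} = {m1, m2, m3, m4, m5, m6}
A[~req U AX (EX (req | ~busy))]: least fixpoint, start Z0 = Sat(AX (EX (req | ~busy))) = {m1, m2, m3, m4, m5, m6}, add states in Sat(~req) with every successor in Z. Already a fixed point.
Sat(A[~req U AX (EX (req | ~busy))]) = {m1, m2, m3, m4, m5, m6}

{m1, m2, m3, m4, m5, m6}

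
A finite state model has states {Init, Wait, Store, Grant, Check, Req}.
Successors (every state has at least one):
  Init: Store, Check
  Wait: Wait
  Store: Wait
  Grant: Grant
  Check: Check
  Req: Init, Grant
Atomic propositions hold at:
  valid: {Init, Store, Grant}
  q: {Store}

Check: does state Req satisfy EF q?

Yes

EF q: least fixpoint, start Z0 = {Store}, add states with some successor in Z. Z1 = {Init, Store}; Z2 = {Init, Store, Req}; fixed.
Sat(EF q) = {Init, Store, Req}
Req ∈ Sat(EF q) = {Init, Store, Req}, so the formula holds at Req.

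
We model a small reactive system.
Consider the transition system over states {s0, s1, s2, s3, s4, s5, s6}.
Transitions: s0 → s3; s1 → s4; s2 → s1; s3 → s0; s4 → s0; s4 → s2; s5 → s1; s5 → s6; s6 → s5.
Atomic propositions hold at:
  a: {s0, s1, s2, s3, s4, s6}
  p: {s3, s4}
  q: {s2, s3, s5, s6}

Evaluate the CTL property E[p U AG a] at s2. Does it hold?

AG a: greatest fixpoint, start Z0 = {s0, s1, s2, s3, s4, s6}, keep only states in Sat with every successor in Z. Z1 = {s0, s1, s2, s3, s4}; fixed.
Sat(AG a) = {s0, s1, s2, s3, s4}
E[p U AG a]: least fixpoint, start Z0 = Sat(AG a) = {s0, s1, s2, s3, s4}, add states in Sat(p) with some successor in Z. Already a fixed point.
Sat(E[p U AG a]) = {s0, s1, s2, s3, s4}
s2 ∈ Sat(E[p U AG a]) = {s0, s1, s2, s3, s4}, so the formula holds at s2.

Yes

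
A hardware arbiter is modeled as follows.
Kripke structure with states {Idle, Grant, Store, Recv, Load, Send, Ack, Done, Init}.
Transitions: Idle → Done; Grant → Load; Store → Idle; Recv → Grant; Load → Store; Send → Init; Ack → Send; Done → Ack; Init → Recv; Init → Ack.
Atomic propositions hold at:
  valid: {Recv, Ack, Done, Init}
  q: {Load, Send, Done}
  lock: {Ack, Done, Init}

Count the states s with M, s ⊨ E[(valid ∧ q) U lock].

3

Sat(valid ∧ q) = {Done}
E[(valid ∧ q) U lock]: least fixpoint, start Z0 = Sat(lock) = {Ack, Done, Init}, add states in Sat(valid ∧ q) with some successor in Z. Already a fixed point.
Sat(E[(valid ∧ q) U lock]) = {Ack, Done, Init}
|Sat(E[(valid ∧ q) U lock])| = |{Ack, Done, Init}| = 3.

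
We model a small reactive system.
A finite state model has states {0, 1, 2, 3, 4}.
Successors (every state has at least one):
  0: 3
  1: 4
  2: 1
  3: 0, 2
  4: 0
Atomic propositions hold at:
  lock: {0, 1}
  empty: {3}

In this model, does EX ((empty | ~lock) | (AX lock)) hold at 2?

Sat(~lock) = {2, 3, 4}
Sat(empty | ~lock) = {2, 3, 4}
Sat(AX lock) = {s : every successor in {0, 1}} = {2, 4}
Sat((empty | ~lock) | (AX lock)) = {2, 3, 4}
Sat(EX ((empty | ~lock) | (AX lock))) = {s : some successor in {2, 3, 4}} = {0, 1, 3}
2 ∉ Sat(EX ((empty | ~lock) | (AX lock))) = {0, 1, 3}, so the formula does not hold at 2.

No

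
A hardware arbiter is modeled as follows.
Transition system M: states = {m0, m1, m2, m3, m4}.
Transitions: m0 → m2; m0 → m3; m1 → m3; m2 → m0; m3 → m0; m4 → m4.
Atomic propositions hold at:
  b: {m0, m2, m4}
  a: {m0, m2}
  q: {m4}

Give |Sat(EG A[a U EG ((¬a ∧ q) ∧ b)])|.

Sat(¬a) = {m1, m3, m4}
Sat(¬a ∧ q) = {m4}
Sat((¬a ∧ q) ∧ b) = {m4}
EG ((¬a ∧ q) ∧ b): greatest fixpoint, start Z0 = {m4}, keep only states in Sat with some successor in Z. Already a fixed point.
Sat(EG ((¬a ∧ q) ∧ b)) = {m4}
A[a U EG ((¬a ∧ q) ∧ b)]: least fixpoint, start Z0 = Sat(EG ((¬a ∧ q) ∧ b)) = {m4}, add states in Sat(a) with every successor in Z. Already a fixed point.
Sat(A[a U EG ((¬a ∧ q) ∧ b)]) = {m4}
EG A[a U EG ((¬a ∧ q) ∧ b)]: greatest fixpoint, start Z0 = {m4}, keep only states in Sat with some successor in Z. Already a fixed point.
Sat(EG A[a U EG ((¬a ∧ q) ∧ b)]) = {m4}
|Sat(EG A[a U EG ((¬a ∧ q) ∧ b)])| = |{m4}| = 1.

1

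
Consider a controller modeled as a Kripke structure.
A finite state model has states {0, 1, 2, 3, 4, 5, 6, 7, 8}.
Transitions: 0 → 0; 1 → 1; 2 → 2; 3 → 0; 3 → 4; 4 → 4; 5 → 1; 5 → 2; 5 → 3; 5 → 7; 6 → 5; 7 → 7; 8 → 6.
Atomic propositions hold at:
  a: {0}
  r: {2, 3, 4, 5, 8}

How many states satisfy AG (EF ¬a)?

Sat(¬a) = {1, 2, 3, 4, 5, 6, 7, 8}
EF ¬a: least fixpoint, start Z0 = {1, 2, 3, 4, 5, 6, 7, 8}, add states with some successor in Z. Already a fixed point.
Sat(EF ¬a) = {1, 2, 3, 4, 5, 6, 7, 8}
AG (EF ¬a): greatest fixpoint, start Z0 = {1, 2, 3, 4, 5, 6, 7, 8}, keep only states in Sat with every successor in Z. Z1 = {1, 2, 4, 5, 6, 7, 8}; Z2 = {1, 2, 4, 6, 7, 8}; Z3 = {1, 2, 4, 7, 8}; Z4 = {1, 2, 4, 7}; fixed.
Sat(AG (EF ¬a)) = {1, 2, 4, 7}
|Sat(AG (EF ¬a))| = |{1, 2, 4, 7}| = 4.

4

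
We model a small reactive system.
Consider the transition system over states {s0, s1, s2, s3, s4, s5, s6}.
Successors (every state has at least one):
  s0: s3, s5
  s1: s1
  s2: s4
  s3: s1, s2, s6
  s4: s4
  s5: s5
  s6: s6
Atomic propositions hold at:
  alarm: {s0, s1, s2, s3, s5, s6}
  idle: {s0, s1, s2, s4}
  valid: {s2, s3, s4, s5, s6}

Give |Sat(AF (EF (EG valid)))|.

EG valid: greatest fixpoint, start Z0 = {s2, s3, s4, s5, s6}, keep only states in Sat with some successor in Z. Already a fixed point.
Sat(EG valid) = {s2, s3, s4, s5, s6}
EF (EG valid): least fixpoint, start Z0 = {s2, s3, s4, s5, s6}, add states with some successor in Z. Z1 = {s0, s2, s3, s4, s5, s6}; fixed.
Sat(EF (EG valid)) = {s0, s2, s3, s4, s5, s6}
AF (EF (EG valid)): least fixpoint, start Z0 = {s0, s2, s3, s4, s5, s6}, add states with every successor in Z. Already a fixed point.
Sat(AF (EF (EG valid))) = {s0, s2, s3, s4, s5, s6}
|Sat(AF (EF (EG valid)))| = |{s0, s2, s3, s4, s5, s6}| = 6.

6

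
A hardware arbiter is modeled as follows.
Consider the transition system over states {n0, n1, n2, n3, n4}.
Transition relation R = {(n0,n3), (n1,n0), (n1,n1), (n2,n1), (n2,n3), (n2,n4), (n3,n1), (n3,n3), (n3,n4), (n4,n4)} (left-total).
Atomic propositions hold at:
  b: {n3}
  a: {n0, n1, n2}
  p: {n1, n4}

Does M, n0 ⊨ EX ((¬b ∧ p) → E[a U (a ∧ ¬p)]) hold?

Yes

Sat(¬b) = {n0, n1, n2, n4}
Sat(¬b ∧ p) = {n1, n4}
Sat(¬p) = {n0, n2, n3}
Sat(a ∧ ¬p) = {n0, n2}
E[a U (a ∧ ¬p)]: least fixpoint, start Z0 = Sat((a ∧ ¬p)) = {n0, n2}, add states in Sat(a) with some successor in Z. Z1 = {n0, n1, n2}; fixed.
Sat(E[a U (a ∧ ¬p)]) = {n0, n1, n2}
Sat((¬b ∧ p) → E[a U (a ∧ ¬p)]) = {n0, n1, n2, n3}
Sat(EX ((¬b ∧ p) → E[a U (a ∧ ¬p)])) = {s : some successor in {n0, n1, n2, n3}} = {n0, n1, n2, n3}
n0 ∈ Sat(EX ((¬b ∧ p) → E[a U (a ∧ ¬p)])) = {n0, n1, n2, n3}, so the formula holds at n0.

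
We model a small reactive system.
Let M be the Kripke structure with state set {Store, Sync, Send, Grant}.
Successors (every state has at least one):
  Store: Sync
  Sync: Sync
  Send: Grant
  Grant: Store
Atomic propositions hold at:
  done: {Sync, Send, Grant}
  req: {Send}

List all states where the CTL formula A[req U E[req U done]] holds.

{Sync, Send, Grant}

E[req U done]: least fixpoint, start Z0 = Sat(done) = {Sync, Send, Grant}, add states in Sat(req) with some successor in Z. Already a fixed point.
Sat(E[req U done]) = {Sync, Send, Grant}
A[req U E[req U done]]: least fixpoint, start Z0 = Sat(E[req U done]) = {Sync, Send, Grant}, add states in Sat(req) with every successor in Z. Already a fixed point.
Sat(A[req U E[req U done]]) = {Sync, Send, Grant}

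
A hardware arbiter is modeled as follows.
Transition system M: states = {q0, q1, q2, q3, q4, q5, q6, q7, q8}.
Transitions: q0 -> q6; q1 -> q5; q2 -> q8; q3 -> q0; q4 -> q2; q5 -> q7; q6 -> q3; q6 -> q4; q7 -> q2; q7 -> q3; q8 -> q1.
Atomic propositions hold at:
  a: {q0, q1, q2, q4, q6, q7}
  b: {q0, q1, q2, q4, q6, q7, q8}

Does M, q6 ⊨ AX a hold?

Sat(AX a) = {s : every successor in {q0, q1, q2, q4, q6, q7}} = {q0, q3, q4, q5, q8}
q6 ∉ Sat(AX a) = {q0, q3, q4, q5, q8}, so the formula does not hold at q6.

No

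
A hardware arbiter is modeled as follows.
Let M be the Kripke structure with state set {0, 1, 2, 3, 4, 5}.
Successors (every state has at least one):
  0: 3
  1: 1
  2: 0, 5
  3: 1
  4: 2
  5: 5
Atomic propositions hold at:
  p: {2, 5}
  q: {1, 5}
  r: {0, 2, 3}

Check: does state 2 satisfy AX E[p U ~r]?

Sat(~r) = {1, 4, 5}
E[p U ~r]: least fixpoint, start Z0 = Sat(~r) = {1, 4, 5}, add states in Sat(p) with some successor in Z. Z1 = {1, 2, 4, 5}; fixed.
Sat(E[p U ~r]) = {1, 2, 4, 5}
Sat(AX E[p U ~r]) = {s : every successor in {1, 2, 4, 5}} = {1, 3, 4, 5}
2 ∉ Sat(AX E[p U ~r]) = {1, 3, 4, 5}, so the formula does not hold at 2.

No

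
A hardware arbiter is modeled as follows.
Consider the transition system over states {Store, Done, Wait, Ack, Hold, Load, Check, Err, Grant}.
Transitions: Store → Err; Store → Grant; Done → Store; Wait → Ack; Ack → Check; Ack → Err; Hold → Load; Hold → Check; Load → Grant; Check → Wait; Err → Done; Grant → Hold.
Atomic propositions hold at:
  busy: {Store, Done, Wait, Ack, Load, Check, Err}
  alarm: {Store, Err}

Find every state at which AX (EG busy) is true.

EG busy: greatest fixpoint, start Z0 = {Store, Done, Wait, Ack, Load, Check, Err}, keep only states in Sat with some successor in Z. Z1 = {Store, Done, Wait, Ack, Check, Err}; fixed.
Sat(EG busy) = {Store, Done, Wait, Ack, Check, Err}
Sat(AX (EG busy)) = {s : every successor in {Store, Done, Wait, Ack, Check, Err}} = {Done, Wait, Ack, Check, Err}

{Done, Wait, Ack, Check, Err}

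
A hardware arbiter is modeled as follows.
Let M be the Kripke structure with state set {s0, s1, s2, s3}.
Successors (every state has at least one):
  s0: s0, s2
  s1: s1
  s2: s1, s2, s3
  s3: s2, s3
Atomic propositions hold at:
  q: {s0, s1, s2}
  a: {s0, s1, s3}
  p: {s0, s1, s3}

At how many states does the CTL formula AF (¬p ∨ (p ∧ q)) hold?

Sat(¬p) = {s2}
Sat(p ∧ q) = {s0, s1}
Sat(¬p ∨ (p ∧ q)) = {s0, s1, s2}
AF (¬p ∨ (p ∧ q)): least fixpoint, start Z0 = {s0, s1, s2}, add states with every successor in Z. Already a fixed point.
Sat(AF (¬p ∨ (p ∧ q))) = {s0, s1, s2}
|Sat(AF (¬p ∨ (p ∧ q)))| = |{s0, s1, s2}| = 3.

3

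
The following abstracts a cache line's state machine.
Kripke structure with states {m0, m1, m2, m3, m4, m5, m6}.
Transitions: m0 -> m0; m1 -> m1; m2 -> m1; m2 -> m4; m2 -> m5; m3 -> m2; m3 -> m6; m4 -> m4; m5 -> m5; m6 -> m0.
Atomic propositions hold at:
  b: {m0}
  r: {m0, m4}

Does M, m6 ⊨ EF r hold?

Yes

EF r: least fixpoint, start Z0 = {m0, m4}, add states with some successor in Z. Z1 = {m0, m2, m4, m6}; Z2 = {m0, m2, m3, m4, m6}; fixed.
Sat(EF r) = {m0, m2, m3, m4, m6}
m6 ∈ Sat(EF r) = {m0, m2, m3, m4, m6}, so the formula holds at m6.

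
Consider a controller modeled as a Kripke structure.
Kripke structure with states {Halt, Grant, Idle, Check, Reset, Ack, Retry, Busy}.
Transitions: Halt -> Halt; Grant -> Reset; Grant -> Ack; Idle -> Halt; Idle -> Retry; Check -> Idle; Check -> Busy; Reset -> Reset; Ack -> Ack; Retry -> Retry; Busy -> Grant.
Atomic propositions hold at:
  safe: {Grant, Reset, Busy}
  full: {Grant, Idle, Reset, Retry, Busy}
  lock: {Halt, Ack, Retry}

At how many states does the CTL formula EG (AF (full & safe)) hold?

Sat(full & safe) = {Grant, Reset, Busy}
AF (full & safe): least fixpoint, start Z0 = {Grant, Reset, Busy}, add states with every successor in Z. Already a fixed point.
Sat(AF (full & safe)) = {Grant, Reset, Busy}
EG (AF (full & safe)): greatest fixpoint, start Z0 = {Grant, Reset, Busy}, keep only states in Sat with some successor in Z. Already a fixed point.
Sat(EG (AF (full & safe))) = {Grant, Reset, Busy}
|Sat(EG (AF (full & safe)))| = |{Grant, Reset, Busy}| = 3.

3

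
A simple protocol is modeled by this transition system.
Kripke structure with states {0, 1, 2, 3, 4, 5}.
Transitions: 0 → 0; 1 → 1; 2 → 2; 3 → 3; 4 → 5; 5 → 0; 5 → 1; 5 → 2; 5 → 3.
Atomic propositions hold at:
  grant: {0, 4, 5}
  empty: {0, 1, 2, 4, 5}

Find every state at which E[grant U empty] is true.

E[grant U empty]: least fixpoint, start Z0 = Sat(empty) = {0, 1, 2, 4, 5}, add states in Sat(grant) with some successor in Z. Already a fixed point.
Sat(E[grant U empty]) = {0, 1, 2, 4, 5}

{0, 1, 2, 4, 5}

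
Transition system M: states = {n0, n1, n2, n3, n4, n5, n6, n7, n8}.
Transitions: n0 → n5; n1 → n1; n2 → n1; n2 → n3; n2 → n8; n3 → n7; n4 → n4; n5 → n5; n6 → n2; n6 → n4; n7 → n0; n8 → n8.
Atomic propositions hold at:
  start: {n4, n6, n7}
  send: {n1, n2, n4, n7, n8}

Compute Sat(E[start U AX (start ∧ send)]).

Sat(start ∧ send) = {n4, n7}
Sat(AX (start ∧ send)) = {s : every successor in {n4, n7}} = {n3, n4}
E[start U AX (start ∧ send)]: least fixpoint, start Z0 = Sat(AX (start ∧ send)) = {n3, n4}, add states in Sat(start) with some successor in Z. Z1 = {n3, n4, n6}; fixed.
Sat(E[start U AX (start ∧ send)]) = {n3, n4, n6}

{n3, n4, n6}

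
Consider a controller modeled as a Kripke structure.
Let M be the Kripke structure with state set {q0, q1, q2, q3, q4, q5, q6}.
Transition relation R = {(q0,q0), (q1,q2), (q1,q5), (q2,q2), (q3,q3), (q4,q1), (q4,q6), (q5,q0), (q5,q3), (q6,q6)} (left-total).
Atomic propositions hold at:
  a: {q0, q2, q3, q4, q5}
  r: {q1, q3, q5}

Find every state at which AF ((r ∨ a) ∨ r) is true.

Sat(r ∨ a) = {q0, q1, q2, q3, q4, q5}
Sat((r ∨ a) ∨ r) = {q0, q1, q2, q3, q4, q5}
AF ((r ∨ a) ∨ r): least fixpoint, start Z0 = {q0, q1, q2, q3, q4, q5}, add states with every successor in Z. Already a fixed point.
Sat(AF ((r ∨ a) ∨ r)) = {q0, q1, q2, q3, q4, q5}

{q0, q1, q2, q3, q4, q5}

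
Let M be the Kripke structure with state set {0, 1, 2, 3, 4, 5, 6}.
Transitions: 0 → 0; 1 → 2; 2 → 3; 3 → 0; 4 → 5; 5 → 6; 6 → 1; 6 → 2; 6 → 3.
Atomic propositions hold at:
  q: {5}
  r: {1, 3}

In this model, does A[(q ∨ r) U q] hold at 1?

No

Sat(q ∨ r) = {1, 3, 5}
A[(q ∨ r) U q]: least fixpoint, start Z0 = Sat(q) = {5}, add states in Sat(q ∨ r) with every successor in Z. Already a fixed point.
Sat(A[(q ∨ r) U q]) = {5}
1 ∉ Sat(A[(q ∨ r) U q]) = {5}, so the formula does not hold at 1.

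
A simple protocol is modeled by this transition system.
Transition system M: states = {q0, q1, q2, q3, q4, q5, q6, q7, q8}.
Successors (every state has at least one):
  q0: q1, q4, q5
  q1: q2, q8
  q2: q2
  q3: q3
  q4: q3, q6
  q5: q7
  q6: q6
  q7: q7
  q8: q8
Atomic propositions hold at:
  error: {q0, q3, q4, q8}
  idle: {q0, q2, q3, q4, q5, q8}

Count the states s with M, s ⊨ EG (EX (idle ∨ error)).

6

Sat(idle ∨ error) = {q0, q2, q3, q4, q5, q8}
Sat(EX (idle ∨ error)) = {s : some successor in {q0, q2, q3, q4, q5, q8}} = {q0, q1, q2, q3, q4, q8}
EG (EX (idle ∨ error)): greatest fixpoint, start Z0 = {q0, q1, q2, q3, q4, q8}, keep only states in Sat with some successor in Z. Already a fixed point.
Sat(EG (EX (idle ∨ error))) = {q0, q1, q2, q3, q4, q8}
|Sat(EG (EX (idle ∨ error)))| = |{q0, q1, q2, q3, q4, q8}| = 6.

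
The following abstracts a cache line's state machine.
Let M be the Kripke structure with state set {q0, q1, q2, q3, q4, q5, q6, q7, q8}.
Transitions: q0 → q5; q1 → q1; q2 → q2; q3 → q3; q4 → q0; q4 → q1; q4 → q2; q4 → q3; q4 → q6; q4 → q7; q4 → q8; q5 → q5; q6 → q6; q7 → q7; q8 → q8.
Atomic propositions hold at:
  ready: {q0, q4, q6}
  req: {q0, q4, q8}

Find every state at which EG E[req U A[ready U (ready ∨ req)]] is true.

{q4, q6, q8}

Sat(ready ∨ req) = {q0, q4, q6, q8}
A[ready U (ready ∨ req)]: least fixpoint, start Z0 = Sat((ready ∨ req)) = {q0, q4, q6, q8}, add states in Sat(ready) with every successor in Z. Already a fixed point.
Sat(A[ready U (ready ∨ req)]) = {q0, q4, q6, q8}
E[req U A[ready U (ready ∨ req)]]: least fixpoint, start Z0 = Sat(A[ready U (ready ∨ req)]) = {q0, q4, q6, q8}, add states in Sat(req) with some successor in Z. Already a fixed point.
Sat(E[req U A[ready U (ready ∨ req)]]) = {q0, q4, q6, q8}
EG E[req U A[ready U (ready ∨ req)]]: greatest fixpoint, start Z0 = {q0, q4, q6, q8}, keep only states in Sat with some successor in Z. Z1 = {q4, q6, q8}; fixed.
Sat(EG E[req U A[ready U (ready ∨ req)]]) = {q4, q6, q8}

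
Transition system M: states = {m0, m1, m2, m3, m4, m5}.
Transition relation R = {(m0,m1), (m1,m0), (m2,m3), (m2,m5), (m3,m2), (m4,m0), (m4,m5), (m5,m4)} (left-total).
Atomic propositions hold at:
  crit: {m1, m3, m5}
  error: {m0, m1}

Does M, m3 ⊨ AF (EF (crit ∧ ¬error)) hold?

Yes

Sat(¬error) = {m2, m3, m4, m5}
Sat(crit ∧ ¬error) = {m3, m5}
EF (crit ∧ ¬error): least fixpoint, start Z0 = {m3, m5}, add states with some successor in Z. Z1 = {m2, m3, m4, m5}; fixed.
Sat(EF (crit ∧ ¬error)) = {m2, m3, m4, m5}
AF (EF (crit ∧ ¬error)): least fixpoint, start Z0 = {m2, m3, m4, m5}, add states with every successor in Z. Already a fixed point.
Sat(AF (EF (crit ∧ ¬error))) = {m2, m3, m4, m5}
m3 ∈ Sat(AF (EF (crit ∧ ¬error))) = {m2, m3, m4, m5}, so the formula holds at m3.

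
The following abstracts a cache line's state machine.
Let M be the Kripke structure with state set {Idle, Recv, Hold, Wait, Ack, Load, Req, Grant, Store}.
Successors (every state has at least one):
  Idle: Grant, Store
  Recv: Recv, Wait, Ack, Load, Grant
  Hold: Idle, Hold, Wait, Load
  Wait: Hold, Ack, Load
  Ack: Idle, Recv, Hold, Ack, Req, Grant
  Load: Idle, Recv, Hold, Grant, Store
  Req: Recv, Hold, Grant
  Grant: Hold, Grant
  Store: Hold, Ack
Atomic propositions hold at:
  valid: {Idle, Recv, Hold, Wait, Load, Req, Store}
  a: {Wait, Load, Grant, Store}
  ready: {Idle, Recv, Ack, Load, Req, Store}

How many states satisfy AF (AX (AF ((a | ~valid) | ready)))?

2

Sat(~valid) = {Ack, Grant}
Sat(a | ~valid) = {Wait, Ack, Load, Grant, Store}
Sat((a | ~valid) | ready) = {Idle, Recv, Wait, Ack, Load, Req, Grant, Store}
AF ((a | ~valid) | ready): least fixpoint, start Z0 = {Idle, Recv, Wait, Ack, Load, Req, Grant, Store}, add states with every successor in Z. Already a fixed point.
Sat(AF ((a | ~valid) | ready)) = {Idle, Recv, Wait, Ack, Load, Req, Grant, Store}
Sat(AX (AF ((a | ~valid) | ready))) = {s : every successor in {Idle, Recv, Wait, Ack, Load, Req, Grant, Store}} = {Idle, Recv}
AF (AX (AF ((a | ~valid) | ready))): least fixpoint, start Z0 = {Idle, Recv}, add states with every successor in Z. Already a fixed point.
Sat(AF (AX (AF ((a | ~valid) | ready)))) = {Idle, Recv}
|Sat(AF (AX (AF ((a | ~valid) | ready))))| = |{Idle, Recv}| = 2.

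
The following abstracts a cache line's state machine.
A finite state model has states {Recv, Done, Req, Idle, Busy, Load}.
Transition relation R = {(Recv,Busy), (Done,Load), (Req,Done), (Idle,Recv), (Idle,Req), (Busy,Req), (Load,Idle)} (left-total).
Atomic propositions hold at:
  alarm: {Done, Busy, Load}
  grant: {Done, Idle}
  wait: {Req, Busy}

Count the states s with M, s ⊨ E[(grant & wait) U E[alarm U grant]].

Sat(grant & wait) = ∅
E[alarm U grant]: least fixpoint, start Z0 = Sat(grant) = {Done, Idle}, add states in Sat(alarm) with some successor in Z. Z1 = {Done, Idle, Load}; fixed.
Sat(E[alarm U grant]) = {Done, Idle, Load}
E[(grant & wait) U E[alarm U grant]]: least fixpoint, start Z0 = Sat(E[alarm U grant]) = {Done, Idle, Load}, add states in Sat(grant & wait) with some successor in Z. Already a fixed point.
Sat(E[(grant & wait) U E[alarm U grant]]) = {Done, Idle, Load}
|Sat(E[(grant & wait) U E[alarm U grant]])| = |{Done, Idle, Load}| = 3.

3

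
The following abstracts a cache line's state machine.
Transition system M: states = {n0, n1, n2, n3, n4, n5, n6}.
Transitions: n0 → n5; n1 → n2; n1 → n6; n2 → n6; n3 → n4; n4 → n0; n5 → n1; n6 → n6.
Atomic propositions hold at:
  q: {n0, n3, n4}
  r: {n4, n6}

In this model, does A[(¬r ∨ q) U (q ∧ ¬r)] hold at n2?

Sat(¬r) = {n0, n1, n2, n3, n5}
Sat(¬r ∨ q) = {n0, n1, n2, n3, n4, n5}
Sat(q ∧ ¬r) = {n0, n3}
A[(¬r ∨ q) U (q ∧ ¬r)]: least fixpoint, start Z0 = Sat((q ∧ ¬r)) = {n0, n3}, add states in Sat(¬r ∨ q) with every successor in Z. Z1 = {n0, n3, n4}; fixed.
Sat(A[(¬r ∨ q) U (q ∧ ¬r)]) = {n0, n3, n4}
n2 ∉ Sat(A[(¬r ∨ q) U (q ∧ ¬r)]) = {n0, n3, n4}, so the formula does not hold at n2.

No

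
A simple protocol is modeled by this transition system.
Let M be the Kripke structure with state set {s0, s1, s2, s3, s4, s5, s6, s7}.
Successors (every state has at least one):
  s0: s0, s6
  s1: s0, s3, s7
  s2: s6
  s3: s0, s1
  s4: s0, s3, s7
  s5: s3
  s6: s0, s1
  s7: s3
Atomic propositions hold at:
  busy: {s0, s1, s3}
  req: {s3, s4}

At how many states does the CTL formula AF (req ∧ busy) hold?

3

Sat(req ∧ busy) = {s3}
AF (req ∧ busy): least fixpoint, start Z0 = {s3}, add states with every successor in Z. Z1 = {s3, s5, s7}; fixed.
Sat(AF (req ∧ busy)) = {s3, s5, s7}
|Sat(AF (req ∧ busy))| = |{s3, s5, s7}| = 3.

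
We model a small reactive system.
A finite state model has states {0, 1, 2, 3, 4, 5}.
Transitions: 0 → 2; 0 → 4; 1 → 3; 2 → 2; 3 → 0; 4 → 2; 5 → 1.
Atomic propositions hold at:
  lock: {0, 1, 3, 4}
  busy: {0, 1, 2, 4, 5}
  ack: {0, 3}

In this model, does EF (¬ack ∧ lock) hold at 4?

Yes

Sat(¬ack) = {1, 2, 4, 5}
Sat(¬ack ∧ lock) = {1, 4}
EF (¬ack ∧ lock): least fixpoint, start Z0 = {1, 4}, add states with some successor in Z. Z1 = {0, 1, 4, 5}; Z2 = {0, 1, 3, 4, 5}; fixed.
Sat(EF (¬ack ∧ lock)) = {0, 1, 3, 4, 5}
4 ∈ Sat(EF (¬ack ∧ lock)) = {0, 1, 3, 4, 5}, so the formula holds at 4.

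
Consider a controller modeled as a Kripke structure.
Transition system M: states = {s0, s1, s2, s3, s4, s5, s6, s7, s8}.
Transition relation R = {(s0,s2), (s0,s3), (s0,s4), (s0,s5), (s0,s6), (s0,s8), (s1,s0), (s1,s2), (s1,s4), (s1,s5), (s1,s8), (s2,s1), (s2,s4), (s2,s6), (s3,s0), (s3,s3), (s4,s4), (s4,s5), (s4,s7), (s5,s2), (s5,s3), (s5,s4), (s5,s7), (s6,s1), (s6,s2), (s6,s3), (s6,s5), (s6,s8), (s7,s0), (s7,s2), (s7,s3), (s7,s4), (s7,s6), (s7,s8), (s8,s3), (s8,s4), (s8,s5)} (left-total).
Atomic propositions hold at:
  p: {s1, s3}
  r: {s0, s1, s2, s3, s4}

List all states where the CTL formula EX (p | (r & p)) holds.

Sat(r & p) = {s1, s3}
Sat(p | (r & p)) = {s1, s3}
Sat(EX (p | (r & p))) = {s : some successor in {s1, s3}} = {s0, s2, s3, s5, s6, s7, s8}

{s0, s2, s3, s5, s6, s7, s8}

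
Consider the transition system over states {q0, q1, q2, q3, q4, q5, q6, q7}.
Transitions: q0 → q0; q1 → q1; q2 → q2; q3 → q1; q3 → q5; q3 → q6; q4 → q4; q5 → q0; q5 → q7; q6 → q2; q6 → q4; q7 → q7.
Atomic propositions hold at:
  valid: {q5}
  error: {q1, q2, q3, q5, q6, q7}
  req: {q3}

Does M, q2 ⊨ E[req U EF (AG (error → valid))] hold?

Sat(error → valid) = {q0, q4, q5}
AG (error → valid): greatest fixpoint, start Z0 = {q0, q4, q5}, keep only states in Sat with every successor in Z. Z1 = {q0, q4}; fixed.
Sat(AG (error → valid)) = {q0, q4}
EF (AG (error → valid)): least fixpoint, start Z0 = {q0, q4}, add states with some successor in Z. Z1 = {q0, q4, q5, q6}; Z2 = {q0, q3, q4, q5, q6}; fixed.
Sat(EF (AG (error → valid))) = {q0, q3, q4, q5, q6}
E[req U EF (AG (error → valid))]: least fixpoint, start Z0 = Sat(EF (AG (error → valid))) = {q0, q3, q4, q5, q6}, add states in Sat(req) with some successor in Z. Already a fixed point.
Sat(E[req U EF (AG (error → valid))]) = {q0, q3, q4, q5, q6}
q2 ∉ Sat(E[req U EF (AG (error → valid))]) = {q0, q3, q4, q5, q6}, so the formula does not hold at q2.

No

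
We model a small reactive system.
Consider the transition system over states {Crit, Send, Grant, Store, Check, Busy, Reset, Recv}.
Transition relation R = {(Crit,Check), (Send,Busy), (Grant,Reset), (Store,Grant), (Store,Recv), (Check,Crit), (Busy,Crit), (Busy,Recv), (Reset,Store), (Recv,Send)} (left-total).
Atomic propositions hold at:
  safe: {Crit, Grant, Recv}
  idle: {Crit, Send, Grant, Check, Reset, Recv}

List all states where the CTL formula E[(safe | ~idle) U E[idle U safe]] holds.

{Crit, Grant, Store, Check, Busy, Recv}

Sat(~idle) = {Store, Busy}
Sat(safe | ~idle) = {Crit, Grant, Store, Busy, Recv}
E[idle U safe]: least fixpoint, start Z0 = Sat(safe) = {Crit, Grant, Recv}, add states in Sat(idle) with some successor in Z. Z1 = {Crit, Grant, Check, Recv}; fixed.
Sat(E[idle U safe]) = {Crit, Grant, Check, Recv}
E[(safe | ~idle) U E[idle U safe]]: least fixpoint, start Z0 = Sat(E[idle U safe]) = {Crit, Grant, Check, Recv}, add states in Sat(safe | ~idle) with some successor in Z. Z1 = {Crit, Grant, Store, Check, Busy, Recv}; fixed.
Sat(E[(safe | ~idle) U E[idle U safe]]) = {Crit, Grant, Store, Check, Busy, Recv}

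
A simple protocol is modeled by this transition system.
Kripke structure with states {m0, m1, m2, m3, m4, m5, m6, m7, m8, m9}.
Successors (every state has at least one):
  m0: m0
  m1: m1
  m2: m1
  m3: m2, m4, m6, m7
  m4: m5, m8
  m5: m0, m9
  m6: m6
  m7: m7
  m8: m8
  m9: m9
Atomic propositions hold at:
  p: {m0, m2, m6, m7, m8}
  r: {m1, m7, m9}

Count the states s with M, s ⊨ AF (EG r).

4

EG r: greatest fixpoint, start Z0 = {m1, m7, m9}, keep only states in Sat with some successor in Z. Already a fixed point.
Sat(EG r) = {m1, m7, m9}
AF (EG r): least fixpoint, start Z0 = {m1, m7, m9}, add states with every successor in Z. Z1 = {m1, m2, m7, m9}; fixed.
Sat(AF (EG r)) = {m1, m2, m7, m9}
|Sat(AF (EG r))| = |{m1, m2, m7, m9}| = 4.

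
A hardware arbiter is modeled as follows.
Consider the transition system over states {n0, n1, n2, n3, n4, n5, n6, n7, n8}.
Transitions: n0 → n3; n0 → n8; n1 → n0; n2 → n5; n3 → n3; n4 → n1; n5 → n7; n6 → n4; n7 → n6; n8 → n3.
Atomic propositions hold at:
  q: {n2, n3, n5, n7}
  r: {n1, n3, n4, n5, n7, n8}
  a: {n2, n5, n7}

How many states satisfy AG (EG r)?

2

EG r: greatest fixpoint, start Z0 = {n1, n3, n4, n5, n7, n8}, keep only states in Sat with some successor in Z. Z1 = {n3, n4, n5, n8}; Z2 = {n3, n8}; fixed.
Sat(EG r) = {n3, n8}
AG (EG r): greatest fixpoint, start Z0 = {n3, n8}, keep only states in Sat with every successor in Z. Already a fixed point.
Sat(AG (EG r)) = {n3, n8}
|Sat(AG (EG r))| = |{n3, n8}| = 2.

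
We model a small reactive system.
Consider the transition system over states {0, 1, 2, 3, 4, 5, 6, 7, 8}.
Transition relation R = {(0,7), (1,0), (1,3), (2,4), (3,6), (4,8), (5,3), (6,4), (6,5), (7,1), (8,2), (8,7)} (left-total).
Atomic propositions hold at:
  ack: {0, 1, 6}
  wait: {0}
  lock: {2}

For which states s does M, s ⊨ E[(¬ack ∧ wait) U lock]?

Sat(¬ack) = {2, 3, 4, 5, 7, 8}
Sat(¬ack ∧ wait) = ∅
E[(¬ack ∧ wait) U lock]: least fixpoint, start Z0 = Sat(lock) = {2}, add states in Sat(¬ack ∧ wait) with some successor in Z. Already a fixed point.
Sat(E[(¬ack ∧ wait) U lock]) = {2}

{2}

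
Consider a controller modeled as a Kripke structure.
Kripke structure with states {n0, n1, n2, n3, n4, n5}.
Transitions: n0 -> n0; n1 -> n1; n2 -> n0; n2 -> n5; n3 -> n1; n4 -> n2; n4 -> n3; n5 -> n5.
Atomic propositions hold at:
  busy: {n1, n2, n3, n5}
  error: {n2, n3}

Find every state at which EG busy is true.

EG busy: greatest fixpoint, start Z0 = {n1, n2, n3, n5}, keep only states in Sat with some successor in Z. Already a fixed point.
Sat(EG busy) = {n1, n2, n3, n5}

{n1, n2, n3, n5}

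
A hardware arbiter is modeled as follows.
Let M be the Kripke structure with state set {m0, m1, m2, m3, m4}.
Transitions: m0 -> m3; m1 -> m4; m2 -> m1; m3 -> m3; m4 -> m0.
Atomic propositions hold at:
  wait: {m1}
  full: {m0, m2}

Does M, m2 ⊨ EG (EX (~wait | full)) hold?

Sat(~wait) = {m0, m2, m3, m4}
Sat(~wait | full) = {m0, m2, m3, m4}
Sat(EX (~wait | full)) = {s : some successor in {m0, m2, m3, m4}} = {m0, m1, m3, m4}
EG (EX (~wait | full)): greatest fixpoint, start Z0 = {m0, m1, m3, m4}, keep only states in Sat with some successor in Z. Already a fixed point.
Sat(EG (EX (~wait | full))) = {m0, m1, m3, m4}
m2 ∉ Sat(EG (EX (~wait | full))) = {m0, m1, m3, m4}, so the formula does not hold at m2.

No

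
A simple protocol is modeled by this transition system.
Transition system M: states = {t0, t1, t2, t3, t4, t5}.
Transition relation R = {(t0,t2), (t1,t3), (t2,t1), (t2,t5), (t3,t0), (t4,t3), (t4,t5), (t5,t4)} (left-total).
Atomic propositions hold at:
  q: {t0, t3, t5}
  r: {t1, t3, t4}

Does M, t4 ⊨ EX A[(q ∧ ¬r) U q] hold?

Yes

Sat(¬r) = {t0, t2, t5}
Sat(q ∧ ¬r) = {t0, t5}
A[(q ∧ ¬r) U q]: least fixpoint, start Z0 = Sat(q) = {t0, t3, t5}, add states in Sat(q ∧ ¬r) with every successor in Z. Already a fixed point.
Sat(A[(q ∧ ¬r) U q]) = {t0, t3, t5}
Sat(EX A[(q ∧ ¬r) U q]) = {s : some successor in {t0, t3, t5}} = {t1, t2, t3, t4}
t4 ∈ Sat(EX A[(q ∧ ¬r) U q]) = {t1, t2, t3, t4}, so the formula holds at t4.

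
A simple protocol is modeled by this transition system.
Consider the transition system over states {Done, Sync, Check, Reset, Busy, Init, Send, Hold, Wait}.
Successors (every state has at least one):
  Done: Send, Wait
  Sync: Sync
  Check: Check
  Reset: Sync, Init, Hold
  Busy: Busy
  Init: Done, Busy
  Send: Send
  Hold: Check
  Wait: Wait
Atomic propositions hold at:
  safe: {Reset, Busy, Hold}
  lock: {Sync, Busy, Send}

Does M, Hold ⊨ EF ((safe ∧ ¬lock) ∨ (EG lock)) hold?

Sat(¬lock) = {Done, Check, Reset, Init, Hold, Wait}
Sat(safe ∧ ¬lock) = {Reset, Hold}
EG lock: greatest fixpoint, start Z0 = {Sync, Busy, Send}, keep only states in Sat with some successor in Z. Already a fixed point.
Sat(EG lock) = {Sync, Busy, Send}
Sat((safe ∧ ¬lock) ∨ (EG lock)) = {Sync, Reset, Busy, Send, Hold}
EF ((safe ∧ ¬lock) ∨ (EG lock)): least fixpoint, start Z0 = {Sync, Reset, Busy, Send, Hold}, add states with some successor in Z. Z1 = {Done, Sync, Reset, Busy, Init, Send, Hold}; fixed.
Sat(EF ((safe ∧ ¬lock) ∨ (EG lock))) = {Done, Sync, Reset, Busy, Init, Send, Hold}
Hold ∈ Sat(EF ((safe ∧ ¬lock) ∨ (EG lock))) = {Done, Sync, Reset, Busy, Init, Send, Hold}, so the formula holds at Hold.

Yes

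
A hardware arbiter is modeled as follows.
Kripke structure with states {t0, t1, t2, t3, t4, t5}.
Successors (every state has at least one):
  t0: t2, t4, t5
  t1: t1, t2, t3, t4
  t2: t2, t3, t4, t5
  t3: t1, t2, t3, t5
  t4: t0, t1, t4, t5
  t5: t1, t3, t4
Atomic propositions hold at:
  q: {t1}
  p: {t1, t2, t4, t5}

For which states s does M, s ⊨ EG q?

{t1}

EG q: greatest fixpoint, start Z0 = {t1}, keep only states in Sat with some successor in Z. Already a fixed point.
Sat(EG q) = {t1}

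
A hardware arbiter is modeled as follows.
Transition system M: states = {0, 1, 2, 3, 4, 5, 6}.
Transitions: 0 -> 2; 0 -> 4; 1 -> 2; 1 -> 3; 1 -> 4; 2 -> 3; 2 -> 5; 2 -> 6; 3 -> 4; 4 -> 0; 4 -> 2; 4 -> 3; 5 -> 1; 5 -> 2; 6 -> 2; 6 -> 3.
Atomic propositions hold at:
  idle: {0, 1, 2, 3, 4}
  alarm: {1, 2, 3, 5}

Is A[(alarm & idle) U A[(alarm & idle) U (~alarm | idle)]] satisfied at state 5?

No

Sat(alarm & idle) = {1, 2, 3}
Sat(~alarm) = {0, 4, 6}
Sat(~alarm | idle) = {0, 1, 2, 3, 4, 6}
A[(alarm & idle) U (~alarm | idle)]: least fixpoint, start Z0 = Sat((~alarm | idle)) = {0, 1, 2, 3, 4, 6}, add states in Sat(alarm & idle) with every successor in Z. Already a fixed point.
Sat(A[(alarm & idle) U (~alarm | idle)]) = {0, 1, 2, 3, 4, 6}
A[(alarm & idle) U A[(alarm & idle) U (~alarm | idle)]]: least fixpoint, start Z0 = Sat(A[(alarm & idle) U (~alarm | idle)]) = {0, 1, 2, 3, 4, 6}, add states in Sat(alarm & idle) with every successor in Z. Already a fixed point.
Sat(A[(alarm & idle) U A[(alarm & idle) U (~alarm | idle)]]) = {0, 1, 2, 3, 4, 6}
5 ∉ Sat(A[(alarm & idle) U A[(alarm & idle) U (~alarm | idle)]]) = {0, 1, 2, 3, 4, 6}, so the formula does not hold at 5.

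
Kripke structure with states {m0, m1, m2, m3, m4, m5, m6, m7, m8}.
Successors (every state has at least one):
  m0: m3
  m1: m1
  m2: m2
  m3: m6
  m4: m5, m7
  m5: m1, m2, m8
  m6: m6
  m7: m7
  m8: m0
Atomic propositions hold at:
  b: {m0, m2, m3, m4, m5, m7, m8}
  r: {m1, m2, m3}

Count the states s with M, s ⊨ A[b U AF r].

6

AF r: least fixpoint, start Z0 = {m1, m2, m3}, add states with every successor in Z. Z1 = {m0, m1, m2, m3}; Z2 = {m0, m1, m2, m3, m8}; Z3 = {m0, m1, m2, m3, m5, m8}; fixed.
Sat(AF r) = {m0, m1, m2, m3, m5, m8}
A[b U AF r]: least fixpoint, start Z0 = Sat(AF r) = {m0, m1, m2, m3, m5, m8}, add states in Sat(b) with every successor in Z. Already a fixed point.
Sat(A[b U AF r]) = {m0, m1, m2, m3, m5, m8}
|Sat(A[b U AF r])| = |{m0, m1, m2, m3, m5, m8}| = 6.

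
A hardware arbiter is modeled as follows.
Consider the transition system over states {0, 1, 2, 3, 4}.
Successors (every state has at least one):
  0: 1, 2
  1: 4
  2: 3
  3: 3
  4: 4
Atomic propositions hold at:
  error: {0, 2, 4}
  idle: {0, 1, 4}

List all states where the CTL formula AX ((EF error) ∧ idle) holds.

EF error: least fixpoint, start Z0 = {0, 2, 4}, add states with some successor in Z. Z1 = {0, 1, 2, 4}; fixed.
Sat(EF error) = {0, 1, 2, 4}
Sat((EF error) ∧ idle) = {0, 1, 4}
Sat(AX ((EF error) ∧ idle)) = {s : every successor in {0, 1, 4}} = {1, 4}

{1, 4}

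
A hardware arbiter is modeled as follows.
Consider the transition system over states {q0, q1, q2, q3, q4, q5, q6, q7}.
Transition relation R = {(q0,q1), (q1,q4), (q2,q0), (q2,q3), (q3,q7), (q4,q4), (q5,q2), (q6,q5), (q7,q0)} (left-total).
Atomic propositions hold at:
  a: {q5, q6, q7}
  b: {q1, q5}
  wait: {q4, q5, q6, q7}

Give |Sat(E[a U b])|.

3

E[a U b]: least fixpoint, start Z0 = Sat(b) = {q1, q5}, add states in Sat(a) with some successor in Z. Z1 = {q1, q5, q6}; fixed.
Sat(E[a U b]) = {q1, q5, q6}
|Sat(E[a U b])| = |{q1, q5, q6}| = 3.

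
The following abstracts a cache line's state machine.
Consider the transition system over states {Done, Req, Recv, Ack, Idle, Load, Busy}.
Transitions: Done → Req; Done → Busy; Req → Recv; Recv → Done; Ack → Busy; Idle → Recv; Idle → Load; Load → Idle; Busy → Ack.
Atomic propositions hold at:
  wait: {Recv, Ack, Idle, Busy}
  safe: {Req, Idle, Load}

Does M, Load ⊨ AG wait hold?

AG wait: greatest fixpoint, start Z0 = {Recv, Ack, Idle, Busy}, keep only states in Sat with every successor in Z. Z1 = {Ack, Busy}; fixed.
Sat(AG wait) = {Ack, Busy}
Load ∉ Sat(AG wait) = {Ack, Busy}, so the formula does not hold at Load.

No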